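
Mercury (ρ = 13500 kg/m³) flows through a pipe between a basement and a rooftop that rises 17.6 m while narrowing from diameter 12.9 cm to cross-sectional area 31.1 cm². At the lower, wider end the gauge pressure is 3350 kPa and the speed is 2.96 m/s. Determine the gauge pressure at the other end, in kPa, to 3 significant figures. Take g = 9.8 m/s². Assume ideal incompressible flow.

Continuity gives A₁v₁ = A₂v₂, so v₂ = (131 cm²)/(31.1 cm²) × 2.96 m/s = 12.4 m/s.
Energy conservation along the streamline gives P₂ = P₁ − ½ρ(v₂² − v₁²) − ρg(h₂ − h₁).
P₂ = 3350000 + ½·13500·(2.96² − 12.4²) − 13500·9.8·(+17.6) = 3350000 + (-985000) − (2330000) = 36200 Pa.

P₂ = 36.2 kPa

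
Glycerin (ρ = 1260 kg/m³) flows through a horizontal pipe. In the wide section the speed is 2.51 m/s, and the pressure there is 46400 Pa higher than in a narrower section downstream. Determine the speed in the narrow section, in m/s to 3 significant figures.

v₂ ≈ 8.94 m/s

Horizontal Bernoulli: P₁ + ½ρv₁² = P₂ + ½ρv₂², so v₂² = v₁² + 2(P₁ − P₂)/ρ.
v₂ = √(2.51² + 2·46400/1260) = √(6.30 + 73.7) = 8.94 m/s.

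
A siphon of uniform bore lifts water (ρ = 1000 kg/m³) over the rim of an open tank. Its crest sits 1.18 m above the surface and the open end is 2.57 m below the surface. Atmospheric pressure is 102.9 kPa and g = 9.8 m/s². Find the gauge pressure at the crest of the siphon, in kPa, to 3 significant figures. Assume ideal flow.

P_gauge = -36.8 kPa

The outlet speed comes from Torricelli: v = √(2g·2.57) = 7.10 m/s.
Continuity keeps v the same throughout the tube; from surface to crest, P_atm + 0 = P_top + ½ρv² + ρg·h_top.
P_top = 102900 − ½·1000·7.10² − 1000·9.8·1.18 = 66200 Pa. So P_gauge = P_top − P_atm = -36800 Pa.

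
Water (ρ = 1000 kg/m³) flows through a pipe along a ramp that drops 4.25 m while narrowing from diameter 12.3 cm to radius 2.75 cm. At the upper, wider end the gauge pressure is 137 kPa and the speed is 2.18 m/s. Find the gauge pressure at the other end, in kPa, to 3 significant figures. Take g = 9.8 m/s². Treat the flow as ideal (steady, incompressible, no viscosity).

By continuity, v₂ = v₁·A₁/A₂ = 2.18·(119/23.8) = 10.9 m/s.
Energy conservation along the streamline gives P₂ = P₁ − ½ρ(v₂² − v₁²) − ρg(h₂ − h₁).
P₂ = 137000 + ½·1000·(2.18² − 10.9²) − 1000·9.8·(−4.25) = 137000 + (-57100) − (-41600) = 122000 Pa.

P₂ ≈ 122 kPa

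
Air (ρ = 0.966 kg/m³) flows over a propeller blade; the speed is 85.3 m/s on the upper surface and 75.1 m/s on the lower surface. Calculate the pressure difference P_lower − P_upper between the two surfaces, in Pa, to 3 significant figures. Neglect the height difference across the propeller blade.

The pressure is lower where the speed is higher: ΔP = ½ρ(v_up² − v_low²).
ΔP = ½·0.966·(85.3² − 75.1²) = 790 Pa.

ΔP ≈ 790 Pa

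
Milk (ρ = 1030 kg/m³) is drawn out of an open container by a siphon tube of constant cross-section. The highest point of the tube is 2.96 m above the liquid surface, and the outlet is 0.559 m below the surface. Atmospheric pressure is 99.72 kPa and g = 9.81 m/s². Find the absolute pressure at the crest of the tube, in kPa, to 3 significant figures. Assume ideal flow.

The outlet speed comes from Torricelli: v = √(2g·0.559) = 3.31 m/s.
With constant cross-section the crest speed equals v; applying Bernoulli from the surface up to the crest, P_top = P_atm − ½ρv² − ρg·h_top.
P_top = 99720 − ½·1030·3.31² − 1030·9.81·2.96 = 64200 Pa.

P_top = 64.2 kPa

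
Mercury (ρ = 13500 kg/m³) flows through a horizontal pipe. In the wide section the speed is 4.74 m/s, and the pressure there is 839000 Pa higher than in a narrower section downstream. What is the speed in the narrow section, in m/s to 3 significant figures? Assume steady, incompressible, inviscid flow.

v₂ ≈ 12.1 m/s

Along the level pipe P + ½ρv² is conserved, hence v₂² = v₁² + 2(P₁ − P₂)/ρ.
v₂ = √(4.74² + 2·839000/13500) = √(22.5 + 124) = 12.1 m/s.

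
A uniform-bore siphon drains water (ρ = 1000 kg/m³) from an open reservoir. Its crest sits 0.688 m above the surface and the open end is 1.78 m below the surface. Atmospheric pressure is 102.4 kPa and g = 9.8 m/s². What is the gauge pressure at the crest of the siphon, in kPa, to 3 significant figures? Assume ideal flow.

-24.2 kPa

Bernoulli surface→outlet gives ½v² = g·h_out, so v = √(2·9.8·1.78) = 5.91 m/s.
Continuity keeps v the same throughout the tube; from surface to crest, P_atm + 0 = P_top + ½ρv² + ρg·h_top.
P_top = 102400 − ½·1000·5.91² − 1000·9.8·0.688 = 78200 Pa. So P_gauge = P_top − P_atm = -24200 Pa.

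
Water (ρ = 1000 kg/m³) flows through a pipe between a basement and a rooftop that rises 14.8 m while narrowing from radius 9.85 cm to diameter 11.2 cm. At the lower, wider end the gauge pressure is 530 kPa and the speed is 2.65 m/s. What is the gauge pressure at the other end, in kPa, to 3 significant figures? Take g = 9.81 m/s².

P₂ ≈ 355 kPa

By continuity, v₂ = v₁·A₁/A₂ = 2.65·(305/98.5) = 8.20 m/s.
Applying Bernoulli between the two ends and solving for P₂: P₂ = P₁ + ½ρ(v₁² − v₂²) − ρgΔh.
P₂ = 530000 + ½·1000·(2.65² − 8.20²) − 1000·9.81·(+14.8) = 530000 + (-30100) − (145000) = 355000 Pa.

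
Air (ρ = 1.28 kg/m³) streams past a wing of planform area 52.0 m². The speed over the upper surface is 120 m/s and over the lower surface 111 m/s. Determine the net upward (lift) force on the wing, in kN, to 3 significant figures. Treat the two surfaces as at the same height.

The faster flow above has the lower pressure; Bernoulli (same height) gives ΔP = ½ρ(v_up² − v_low²).
ΔP = ½·1.28·(120² − 111²) = 1330 Pa.
Lift = ΔP · A = 1330 × 52.0 = 69200 N.

F ≈ 69.2 kN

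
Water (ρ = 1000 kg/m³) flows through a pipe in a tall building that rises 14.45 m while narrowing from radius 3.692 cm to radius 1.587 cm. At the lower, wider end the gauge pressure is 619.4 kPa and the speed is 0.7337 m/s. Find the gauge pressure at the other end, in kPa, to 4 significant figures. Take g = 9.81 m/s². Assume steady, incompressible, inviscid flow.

By continuity, v₂ = v₁·A₁/A₂ = 0.7337·(42.82/7.912) = 3.971 m/s.
Bernoulli: P₁ + ½ρv₁² + ρg h₁ = P₂ + ½ρv₂² + ρg h₂, so P₂ = P₁ + ½ρ(v₁² − v₂²) − ρg(h₂ − h₁).
P₂ = 619400 + ½·1000·(0.7337² − 3.971²) − 1000·9.81·(+14.45) = 619400 + (-7615) − (141800) = 470000 Pa.

P₂ ≈ 470.0 kPa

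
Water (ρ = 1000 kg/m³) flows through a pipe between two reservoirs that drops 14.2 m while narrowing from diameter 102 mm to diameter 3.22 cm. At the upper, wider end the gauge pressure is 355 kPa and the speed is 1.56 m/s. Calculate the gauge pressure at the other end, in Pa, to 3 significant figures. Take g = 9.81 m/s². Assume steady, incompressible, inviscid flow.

P₂ = 373000 Pa

By continuity, v₂ = v₁·A₁/A₂ = 1.56·(81.7/8.14) = 15.7 m/s.
Bernoulli: P₁ + ½ρv₁² + ρg h₁ = P₂ + ½ρv₂² + ρg h₂, so P₂ = P₁ + ½ρ(v₁² − v₂²) − ρg(h₂ − h₁).
P₂ = 355000 + ½·1000·(1.56² − 15.7²) − 1000·9.81·(−14.2) = 355000 + (-121000) − (-139000) = 373000 Pa.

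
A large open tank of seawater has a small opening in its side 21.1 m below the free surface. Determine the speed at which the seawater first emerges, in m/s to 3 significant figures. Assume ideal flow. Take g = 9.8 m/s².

v ≈ 20.3 m/s

Bernoulli from surface to hole (P equal, v_surface ≈ 0): v = √(2gh) = √(2×9.8×21.1) = 20.3 m/s.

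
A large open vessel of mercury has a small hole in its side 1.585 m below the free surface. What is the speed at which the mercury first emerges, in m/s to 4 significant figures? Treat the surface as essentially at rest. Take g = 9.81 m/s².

The surface is effectively still and both ends are open, so ½v² = gh and v = √(2·9.81·1.585) = 5.577 m/s.

v = 5.577 m/s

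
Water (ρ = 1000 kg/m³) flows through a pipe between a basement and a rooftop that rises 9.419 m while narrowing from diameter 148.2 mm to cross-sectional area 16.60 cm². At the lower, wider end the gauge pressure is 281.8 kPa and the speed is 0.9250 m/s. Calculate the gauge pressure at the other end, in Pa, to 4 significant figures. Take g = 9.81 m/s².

P₂ = 143600 Pa

Continuity gives A₁v₁ = A₂v₂, so v₂ = (172.5 cm²)/(16.60 cm²) × 0.9250 m/s = 9.612 m/s.
Bernoulli: P₁ + ½ρv₁² + ρg h₁ = P₂ + ½ρv₂² + ρg h₂, so P₂ = P₁ + ½ρ(v₁² − v₂²) − ρg(h₂ − h₁).
P₂ = 281800 + ½·1000·(0.9250² − 9.612²) − 1000·9.81·(+9.419) = 281800 + (-45770) − (92400) = 143600 Pa.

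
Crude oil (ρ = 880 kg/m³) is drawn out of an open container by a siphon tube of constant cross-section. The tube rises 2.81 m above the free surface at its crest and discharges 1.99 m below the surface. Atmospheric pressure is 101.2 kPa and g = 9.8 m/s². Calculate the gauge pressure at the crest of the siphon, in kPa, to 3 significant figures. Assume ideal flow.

-41.4 kPa

The outlet speed comes from Torricelli: v = √(2g·1.99) = 6.25 m/s.
The bore is uniform, so the speed at the crest is the same v. Bernoulli surface→crest: P_atm = P_top + ½ρv² + ρg·h_top.
P_top = 101200 − ½·880·6.25² − 880·9.8·2.81 = 59800 Pa. So P_gauge = P_top − P_atm = -41400 Pa.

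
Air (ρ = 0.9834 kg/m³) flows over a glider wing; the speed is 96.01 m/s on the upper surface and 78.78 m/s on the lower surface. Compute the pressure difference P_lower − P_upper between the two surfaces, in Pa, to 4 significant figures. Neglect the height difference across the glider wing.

ΔP ≈ 1481 Pa

The pressure is lower where the speed is higher: ΔP = ½ρ(v_up² − v_low²).
ΔP = ½·0.9834·(96.01² − 78.78²) = 1481 Pa.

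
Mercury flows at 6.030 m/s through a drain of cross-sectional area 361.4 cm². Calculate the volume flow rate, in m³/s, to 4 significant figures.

Q ≈ 0.2179 m³/s

Q = A·v = 0.03614 m² × 6.030 m/s = 0.2179 m³/s.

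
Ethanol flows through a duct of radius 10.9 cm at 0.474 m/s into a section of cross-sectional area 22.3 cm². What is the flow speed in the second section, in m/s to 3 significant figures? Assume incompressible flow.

v₂ = 7.93 m/s

By continuity, v₂ = v₁·A₁/A₂ = 0.474·(373/22.3) = 7.93 m/s.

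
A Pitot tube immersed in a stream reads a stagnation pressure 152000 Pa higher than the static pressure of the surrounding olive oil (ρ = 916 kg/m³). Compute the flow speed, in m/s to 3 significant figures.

At the stagnation point the flow is brought to rest, so Bernoulli gives P_stag − P_static = ½ρv².
v = √(2ΔP/ρ) = √(2·152000/916) = 18.2 m/s.

v ≈ 18.2 m/s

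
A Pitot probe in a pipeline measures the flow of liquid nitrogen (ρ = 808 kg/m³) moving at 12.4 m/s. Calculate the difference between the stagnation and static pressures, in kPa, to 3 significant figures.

ΔP ≈ 62.1 kPa

The dynamic pressure equals the rise in static pressure at the stagnation point: ΔP = ½ρv².
ΔP = ½·808·12.4² = 62100 Pa.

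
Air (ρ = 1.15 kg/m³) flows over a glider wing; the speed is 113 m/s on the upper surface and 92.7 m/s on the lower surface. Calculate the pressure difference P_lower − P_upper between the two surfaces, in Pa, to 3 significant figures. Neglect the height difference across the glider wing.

Bernoulli (same height): P_lower − P_upper = ½ρ(v_upper² − v_lower²).
ΔP = ½·1.15·(113² − 92.7²) = 2400 Pa.

ΔP = 2400 Pa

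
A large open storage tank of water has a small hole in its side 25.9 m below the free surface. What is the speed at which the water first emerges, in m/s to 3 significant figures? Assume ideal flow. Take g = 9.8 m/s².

v = 22.5 m/s

The surface is effectively still and both ends are open, so ½v² = gh and v = √(2·9.8·25.9) = 22.5 m/s.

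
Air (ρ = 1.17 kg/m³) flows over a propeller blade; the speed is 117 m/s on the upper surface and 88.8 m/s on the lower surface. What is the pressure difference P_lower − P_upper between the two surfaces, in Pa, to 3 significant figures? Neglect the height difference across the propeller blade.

The pressure is lower where the speed is higher: ΔP = ½ρ(v_up² − v_low²).
ΔP = ½·1.17·(117² − 88.8²) = 3400 Pa.

ΔP = 3400 Pa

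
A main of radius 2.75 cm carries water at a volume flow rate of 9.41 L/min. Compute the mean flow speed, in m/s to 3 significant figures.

Q = 9.41 L/min = 0.000157 m³/s.
v = Q/A = 0.000157 / 0.00238 = 0.0660 m/s.

v ≈ 0.0660 m/s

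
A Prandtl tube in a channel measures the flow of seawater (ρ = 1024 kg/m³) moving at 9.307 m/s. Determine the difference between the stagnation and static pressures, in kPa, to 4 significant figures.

ΔP ≈ 44.35 kPa

At the stagnation point the flow is brought to rest, so Bernoulli gives P_stag − P_static = ½ρv².
ΔP = ½·1024·9.307² = 44350 Pa.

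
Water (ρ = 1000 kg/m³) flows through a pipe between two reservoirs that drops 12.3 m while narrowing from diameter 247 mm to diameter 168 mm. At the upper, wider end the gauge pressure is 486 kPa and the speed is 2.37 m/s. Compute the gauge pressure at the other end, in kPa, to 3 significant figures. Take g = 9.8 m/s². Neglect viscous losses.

Continuity gives A₁v₁ = A₂v₂, so v₂ = (479 cm²)/(222 cm²) × 2.37 m/s = 5.12 m/s.
Applying Bernoulli between the two ends and solving for P₂: P₂ = P₁ + ½ρ(v₁² − v₂²) − ρgΔh.
P₂ = 486000 + ½·1000·(2.37² − 5.12²) − 1000·9.8·(−12.3) = 486000 + (-10300) − (-121000) = 596000 Pa.

P₂ ≈ 596 kPa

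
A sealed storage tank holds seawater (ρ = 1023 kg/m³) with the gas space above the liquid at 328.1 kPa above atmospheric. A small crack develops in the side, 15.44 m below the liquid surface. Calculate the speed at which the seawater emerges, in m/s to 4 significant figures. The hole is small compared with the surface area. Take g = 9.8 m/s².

Take point 1 at the surface (v₁ ≈ 0) and point 2 at the hole (at atmospheric pressure). Bernoulli: P₁ + ρg h = P_atm + ½ρv₂².
With P₁ − P_atm = 328100 Pa, v₂ = √(2gh + 2ΔP/ρ) = √(2·9.8·15.44 + 2·328100/1023) = 30.73 m/s.

v ≈ 30.73 m/s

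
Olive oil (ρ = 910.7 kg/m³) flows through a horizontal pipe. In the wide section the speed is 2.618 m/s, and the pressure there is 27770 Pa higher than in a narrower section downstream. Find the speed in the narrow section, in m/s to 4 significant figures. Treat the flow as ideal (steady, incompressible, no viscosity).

With h₁ = h₂, rearranging Bernoulli gives v₂ = √(v₁² + 2ΔP/ρ).
v₂ = √(2.618² + 2·27770/910.7) = √(6.854 + 60.99) = 8.237 m/s.

v₂ = 8.237 m/s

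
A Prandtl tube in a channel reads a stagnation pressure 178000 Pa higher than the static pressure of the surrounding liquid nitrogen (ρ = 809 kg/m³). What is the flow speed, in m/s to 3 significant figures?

At the stagnation point the flow is brought to rest, so Bernoulli gives P_stag − P_static = ½ρv².
v = √(2ΔP/ρ) = √(2·178000/809) = 21.0 m/s.

v = 21.0 m/s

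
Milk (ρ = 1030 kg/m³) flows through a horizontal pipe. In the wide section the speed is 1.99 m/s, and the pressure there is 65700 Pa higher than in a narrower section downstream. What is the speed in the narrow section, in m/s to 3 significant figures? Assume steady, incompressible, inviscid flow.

v₂ = 11.5 m/s

With h₁ = h₂, rearranging Bernoulli gives v₂ = √(v₁² + 2ΔP/ρ).
v₂ = √(1.99² + 2·65700/1030) = √(3.96 + 128) = 11.5 m/s.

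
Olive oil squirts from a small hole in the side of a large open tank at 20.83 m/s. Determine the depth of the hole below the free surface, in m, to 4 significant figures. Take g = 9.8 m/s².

h = 22.14 m

Inverting v = √(2gh) gives h = v² / 2g.
h = 20.83²/(2·9.8) = 433.9/19.60 = 22.14 m.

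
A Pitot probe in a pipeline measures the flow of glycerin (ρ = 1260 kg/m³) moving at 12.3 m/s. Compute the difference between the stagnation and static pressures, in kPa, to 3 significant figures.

95.3 kPa

The dynamic pressure equals the rise in static pressure at the stagnation point: ΔP = ½ρv².
ΔP = ½·1260·12.3² = 95300 Pa.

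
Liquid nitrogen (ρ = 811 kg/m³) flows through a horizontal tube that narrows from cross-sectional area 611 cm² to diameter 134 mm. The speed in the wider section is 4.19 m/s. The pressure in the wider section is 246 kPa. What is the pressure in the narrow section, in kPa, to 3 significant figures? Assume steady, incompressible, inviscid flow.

P₂ ≈ 119 kPa

Continuity gives A₁v₁ = A₂v₂, so v₂ = (611 cm²)/(141 cm²) × 4.19 m/s = 18.2 m/s.
Along the horizontal streamline, P + ½ρv² is constant.
P₂ = P₁ − ½ρ(v₂² − v₁²) = 246000 − ½·811·(18.2² − 4.19²) = 246000 − 127000 = 119000 Pa.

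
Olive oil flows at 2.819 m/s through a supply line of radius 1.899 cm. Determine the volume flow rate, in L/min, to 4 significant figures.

Q = A·v = 0.001133 m² × 2.819 m/s = 0.003194 m³/s.
Converting: 0.003194 m³/s × 60000 = 191.6 L/min.

Q ≈ 191.6 L/min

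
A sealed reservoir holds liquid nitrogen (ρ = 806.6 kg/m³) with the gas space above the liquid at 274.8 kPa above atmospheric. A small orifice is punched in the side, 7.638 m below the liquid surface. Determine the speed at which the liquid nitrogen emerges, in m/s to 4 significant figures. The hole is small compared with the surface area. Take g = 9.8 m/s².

v ≈ 28.83 m/s

Take point 1 at the surface (v₁ ≈ 0) and point 2 at the hole (at atmospheric pressure). Bernoulli: P₁ + ρg h = P_atm + ½ρv₂².
With P₁ − P_atm = 274800 Pa, v₂ = √(2gh + 2ΔP/ρ) = √(2·9.8·7.638 + 2·274800/806.6) = 28.83 m/s.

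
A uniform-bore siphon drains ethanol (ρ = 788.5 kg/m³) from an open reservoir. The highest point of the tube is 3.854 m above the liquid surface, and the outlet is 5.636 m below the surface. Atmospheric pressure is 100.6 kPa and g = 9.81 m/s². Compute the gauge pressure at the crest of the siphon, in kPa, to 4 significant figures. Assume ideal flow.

-73.41 kPa

The outlet speed comes from Torricelli: v = √(2g·5.636) = 10.52 m/s.
With constant cross-section the crest speed equals v; applying Bernoulli from the surface up to the crest, P_top = P_atm − ½ρv² − ρg·h_top.
P_top = 100600 − ½·788.5·10.52² − 788.5·9.81·3.854 = 27190 Pa. So P_gauge = P_top − P_atm = -73410 Pa.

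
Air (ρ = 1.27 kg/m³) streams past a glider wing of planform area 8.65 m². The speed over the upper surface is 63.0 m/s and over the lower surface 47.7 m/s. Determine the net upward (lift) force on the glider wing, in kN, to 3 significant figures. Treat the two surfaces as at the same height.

The faster flow above has the lower pressure; Bernoulli (same height) gives ΔP = ½ρ(v_up² − v_low²).
ΔP = ½·1.27·(63.0² − 47.7²) = 1080 Pa.
Lift = ΔP · A = 1080 × 8.65 = 9300 N.

F ≈ 9.30 kN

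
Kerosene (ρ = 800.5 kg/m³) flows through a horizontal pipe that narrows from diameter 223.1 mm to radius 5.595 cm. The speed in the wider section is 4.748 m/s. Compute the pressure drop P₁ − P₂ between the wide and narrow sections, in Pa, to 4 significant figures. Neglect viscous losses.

ΔP = 133500 Pa

Mass conservation (A₁v₁ = A₂v₂) gives v₂ = 4.748 × 390.9/98.34 = 18.87 m/s.
Along the horizontal streamline, P + ½ρv² is constant.
P₁ − P₂ = ½·800.5·(18.87² − 4.748²) = ½·800.5·333.7 = 133500 Pa.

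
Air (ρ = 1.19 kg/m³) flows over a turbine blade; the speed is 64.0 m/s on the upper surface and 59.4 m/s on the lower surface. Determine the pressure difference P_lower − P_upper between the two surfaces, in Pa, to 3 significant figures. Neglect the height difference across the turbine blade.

338 Pa

The pressure is lower where the speed is higher: ΔP = ½ρ(v_up² − v_low²).
ΔP = ½·1.19·(64.0² − 59.4²) = 338 Pa.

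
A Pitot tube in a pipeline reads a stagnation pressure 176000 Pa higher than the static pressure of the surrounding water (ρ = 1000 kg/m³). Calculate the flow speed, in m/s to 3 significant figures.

Bernoulli between the free stream and the stagnation point: ½ρv² = P_stag − P_static.
v = √(2ΔP/ρ) = √(2·176000/1000) = 18.8 m/s.

v = 18.8 m/s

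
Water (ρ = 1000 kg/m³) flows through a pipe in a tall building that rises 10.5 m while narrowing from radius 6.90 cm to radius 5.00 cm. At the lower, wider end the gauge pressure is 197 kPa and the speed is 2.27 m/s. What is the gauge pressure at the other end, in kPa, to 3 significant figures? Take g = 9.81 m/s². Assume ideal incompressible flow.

Mass conservation (A₁v₁ = A₂v₂) gives v₂ = 2.27 × 150/78.5 = 4.32 m/s.
Applying Bernoulli between the two ends and solving for P₂: P₂ = P₁ + ½ρ(v₁² − v₂²) − ρgΔh.
P₂ = 197000 + ½·1000·(2.27² − 4.32²) − 1000·9.81·(+10.5) = 197000 + (-6770) − (103000) = 87200 Pa.

P₂ = 87.2 kPa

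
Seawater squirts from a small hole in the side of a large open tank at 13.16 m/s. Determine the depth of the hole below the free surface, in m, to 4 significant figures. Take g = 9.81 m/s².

Inverting v = √(2gh) gives h = v² / 2g.
h = 13.16²/(2·9.81) = 173.2/19.62 = 8.827 m.

h ≈ 8.827 m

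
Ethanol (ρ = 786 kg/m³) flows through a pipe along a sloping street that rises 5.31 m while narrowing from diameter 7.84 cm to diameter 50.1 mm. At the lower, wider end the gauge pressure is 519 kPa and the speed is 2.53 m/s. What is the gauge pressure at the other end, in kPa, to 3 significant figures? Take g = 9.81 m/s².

P₂ = 465 kPa

The volume flow rate is constant, so v₂ = (A₁/A₂)v₁ = (48.3/19.7)·2.53 = 6.20 m/s.
Energy conservation along the streamline gives P₂ = P₁ − ½ρ(v₂² − v₁²) − ρg(h₂ − h₁).
P₂ = 519000 + ½·786·(2.53² − 6.20²) − 786·9.81·(+5.31) = 519000 + (-12600) − (40900) = 465000 Pa.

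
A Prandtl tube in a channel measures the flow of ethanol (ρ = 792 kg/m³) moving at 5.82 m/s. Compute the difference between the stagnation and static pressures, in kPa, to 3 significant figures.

ΔP ≈ 13.4 kPa

Bernoulli between the free stream and the stagnation point: ½ρv² = P_stag − P_static.
ΔP = ½·792·5.82² = 13400 Pa.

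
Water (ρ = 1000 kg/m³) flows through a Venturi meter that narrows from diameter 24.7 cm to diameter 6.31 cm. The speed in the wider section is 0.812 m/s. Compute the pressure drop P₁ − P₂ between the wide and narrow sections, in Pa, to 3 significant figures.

ΔP ≈ 77100 Pa

Continuity gives A₁v₁ = A₂v₂, so v₂ = (479 cm²)/(31.3 cm²) × 0.812 m/s = 12.4 m/s.
Along the horizontal streamline, P + ½ρv² is constant.
P₁ − P₂ = ½·1000·(12.4² − 0.812²) = ½·1000·154 = 77100 Pa.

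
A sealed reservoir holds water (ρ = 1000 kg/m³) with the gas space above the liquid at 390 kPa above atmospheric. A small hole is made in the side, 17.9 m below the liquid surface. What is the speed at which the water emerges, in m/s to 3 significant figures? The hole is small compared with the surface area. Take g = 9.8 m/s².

Take point 1 at the surface (v₁ ≈ 0) and point 2 at the hole (at atmospheric pressure). Bernoulli: P₁ + ρg h = P_atm + ½ρv₂².
With P₁ − P_atm = 390000 Pa, v₂ = √(2gh + 2ΔP/ρ) = √(2·9.8·17.9 + 2·390000/1000) = 33.6 m/s.

33.6 m/s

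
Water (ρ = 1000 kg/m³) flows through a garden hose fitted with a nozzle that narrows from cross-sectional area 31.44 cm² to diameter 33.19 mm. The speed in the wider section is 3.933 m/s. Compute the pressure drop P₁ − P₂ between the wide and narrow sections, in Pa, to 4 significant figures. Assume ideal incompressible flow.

ΔP = 94400 Pa

Mass conservation (A₁v₁ = A₂v₂) gives v₂ = 3.933 × 31.44/8.652 = 14.29 m/s.
With no height change, Bernoulli's equation is P₁ + ½ρv₁² = P₂ + ½ρv₂².
P₁ − P₂ = ½·1000·(14.29² − 3.933²) = ½·1000·188.8 = 94400 Pa.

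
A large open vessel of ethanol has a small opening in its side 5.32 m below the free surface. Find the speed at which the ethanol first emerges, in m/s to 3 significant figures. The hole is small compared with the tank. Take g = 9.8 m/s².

v = 10.2 m/s

Torricelli's result v = √(2gh) gives v = √(2·9.8·5.32) = 10.2 m/s.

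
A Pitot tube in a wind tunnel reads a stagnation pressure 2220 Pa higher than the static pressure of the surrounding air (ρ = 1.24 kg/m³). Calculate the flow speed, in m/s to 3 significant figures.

Bernoulli between the free stream and the stagnation point: ½ρv² = P_stag − P_static.
v = √(2ΔP/ρ) = √(2·2220/1.24) = 59.8 m/s.

v ≈ 59.8 m/s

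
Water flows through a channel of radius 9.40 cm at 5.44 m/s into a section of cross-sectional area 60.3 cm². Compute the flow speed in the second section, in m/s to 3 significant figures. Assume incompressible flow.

v₂ = 25.0 m/s

Continuity gives A₁v₁ = A₂v₂, so v₂ = (278 cm²)/(60.3 cm²) × 5.44 m/s = 25.0 m/s.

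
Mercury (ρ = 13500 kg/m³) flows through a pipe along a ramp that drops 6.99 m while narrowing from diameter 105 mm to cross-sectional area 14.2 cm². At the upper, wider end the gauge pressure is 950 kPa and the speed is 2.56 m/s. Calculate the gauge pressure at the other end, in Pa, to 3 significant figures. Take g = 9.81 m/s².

By continuity, v₂ = v₁·A₁/A₂ = 2.56·(86.6/14.2) = 15.6 m/s.
Applying Bernoulli between the two ends and solving for P₂: P₂ = P₁ + ½ρ(v₁² − v₂²) − ρgΔh.
P₂ = 950000 + ½·13500·(2.56² − 15.6²) − 13500·9.81·(−6.99) = 950000 + (-1600000) − (-926000) = 275000 Pa.

P₂ = 275000 Pa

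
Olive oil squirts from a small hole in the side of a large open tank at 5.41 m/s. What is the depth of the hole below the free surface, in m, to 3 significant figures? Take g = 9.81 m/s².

h ≈ 1.49 m

For a small hole in a large open tank, ½v² = gh, giving h = v²/(2g).
h = 5.41²/(2·9.81) = 29.3/19.62 = 1.49 m.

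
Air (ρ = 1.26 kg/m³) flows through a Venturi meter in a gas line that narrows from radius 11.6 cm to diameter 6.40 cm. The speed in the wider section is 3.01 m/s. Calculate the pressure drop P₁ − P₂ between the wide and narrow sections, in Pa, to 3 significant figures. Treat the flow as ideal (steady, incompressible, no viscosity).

Mass conservation (A₁v₁ = A₂v₂) gives v₂ = 3.01 × 423/32.2 = 39.6 m/s.
Bernoulli (h₁ = h₂): P₁ − P₂ = ½ρ(v₂² − v₁²).
P₁ − P₂ = ½·1.26·(39.6² − 3.01²) = ½·1.26·1560 = 980 Pa.

ΔP ≈ 980 Pa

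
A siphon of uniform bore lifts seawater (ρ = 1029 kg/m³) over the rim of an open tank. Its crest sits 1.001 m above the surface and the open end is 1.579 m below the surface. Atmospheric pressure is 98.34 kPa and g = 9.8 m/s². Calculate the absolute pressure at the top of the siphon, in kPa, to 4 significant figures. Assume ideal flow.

The outlet speed comes from Torricelli: v = √(2g·1.579) = 5.563 m/s.
Continuity keeps v the same throughout the tube; from surface to crest, P_atm + 0 = P_top + ½ρv² + ρg·h_top.
P_top = 98340 − ½·1029·5.563² − 1029·9.8·1.001 = 72320 Pa.

P_top ≈ 72.32 kPa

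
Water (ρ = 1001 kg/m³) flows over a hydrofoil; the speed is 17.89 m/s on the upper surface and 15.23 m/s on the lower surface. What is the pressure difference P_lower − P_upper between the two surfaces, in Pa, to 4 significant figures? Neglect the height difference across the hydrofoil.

ΔP ≈ 44090 Pa

With negligible Δh, P + ½ρv² is constant, so P_low − P_up = ½ρ(v_up² − v_low²).
ΔP = ½·1001·(17.89² − 15.23²) = 44090 Pa.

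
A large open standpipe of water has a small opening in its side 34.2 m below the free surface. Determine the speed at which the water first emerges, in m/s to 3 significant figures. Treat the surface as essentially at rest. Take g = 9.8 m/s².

25.9 m/s

With the surface at rest and both surface and jet at atmospheric pressure, Bernoulli gives ρg h = ½ρv², so v = √(2gh) = √(2·9.8·34.2) = 25.9 m/s.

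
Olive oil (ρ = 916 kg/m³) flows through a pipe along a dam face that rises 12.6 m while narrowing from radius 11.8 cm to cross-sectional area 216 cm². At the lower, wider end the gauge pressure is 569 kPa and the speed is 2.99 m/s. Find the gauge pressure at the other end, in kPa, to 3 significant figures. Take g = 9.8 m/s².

P₂ = 443 kPa

By continuity, v₂ = v₁·A₁/A₂ = 2.99·(437/216) = 6.06 m/s.
Bernoulli: P₁ + ½ρv₁² + ρg h₁ = P₂ + ½ρv₂² + ρg h₂, so P₂ = P₁ + ½ρ(v₁² − v₂²) − ρg(h₂ − h₁).
P₂ = 569000 + ½·916·(2.99² − 6.06²) − 916·9.8·(+12.6) = 569000 + (-12700) − (113000) = 443000 Pa.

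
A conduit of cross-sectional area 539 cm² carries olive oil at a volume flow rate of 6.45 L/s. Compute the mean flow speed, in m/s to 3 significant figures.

Q = 6.45 L/s = 0.00645 m³/s.
v = Q/A = 0.00645 / 0.0539 = 0.120 m/s.

v ≈ 0.120 m/s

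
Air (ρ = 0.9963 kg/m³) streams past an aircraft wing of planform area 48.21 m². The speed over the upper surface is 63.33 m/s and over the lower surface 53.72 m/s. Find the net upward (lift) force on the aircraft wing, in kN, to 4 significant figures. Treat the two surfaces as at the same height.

F ≈ 27.01 kN

The faster flow above has the lower pressure; Bernoulli (same height) gives ΔP = ½ρ(v_up² − v_low²).
ΔP = ½·0.9963·(63.33² − 53.72²) = 560.3 Pa.
Lift = ΔP · A = 560.3 × 48.21 = 27010 N.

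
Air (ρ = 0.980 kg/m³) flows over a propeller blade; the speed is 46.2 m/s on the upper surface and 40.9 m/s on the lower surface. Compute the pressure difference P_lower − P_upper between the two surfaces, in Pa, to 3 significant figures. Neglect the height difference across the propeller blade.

With negligible Δh, P + ½ρv² is constant, so P_low − P_up = ½ρ(v_up² − v_low²).
ΔP = ½·0.980·(46.2² − 40.9²) = 226 Pa.

ΔP = 226 Pa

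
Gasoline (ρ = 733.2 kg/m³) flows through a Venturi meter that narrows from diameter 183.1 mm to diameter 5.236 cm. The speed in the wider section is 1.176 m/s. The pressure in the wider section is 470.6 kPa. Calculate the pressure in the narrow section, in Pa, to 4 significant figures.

395300 Pa

Mass conservation (A₁v₁ = A₂v₂) gives v₂ = 1.176 × 263.3/21.53 = 14.38 m/s.
Along the horizontal streamline, P + ½ρv² is constant.
P₂ = P₁ − ½ρ(v₂² − v₁²) = 470600 − ½·733.2·(14.38² − 1.176²) = 470600 − 75310 = 395300 Pa.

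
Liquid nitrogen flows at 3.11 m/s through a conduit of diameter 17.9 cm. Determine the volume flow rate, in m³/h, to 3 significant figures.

Q = A·v = 0.0252 m² × 3.11 m/s = 0.0783 m³/s.
Converting: 0.0783 m³/s × 3600 = 282 m³/h.

282 m³/h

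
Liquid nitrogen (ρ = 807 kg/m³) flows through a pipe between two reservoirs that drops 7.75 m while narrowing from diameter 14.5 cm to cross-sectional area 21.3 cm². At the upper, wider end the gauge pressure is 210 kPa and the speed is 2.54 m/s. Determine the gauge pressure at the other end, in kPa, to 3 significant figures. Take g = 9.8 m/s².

P₂ = 117 kPa

By continuity, v₂ = v₁·A₁/A₂ = 2.54·(165/21.3) = 19.7 m/s.
Energy conservation along the streamline gives P₂ = P₁ − ½ρ(v₂² − v₁²) − ρg(h₂ − h₁).
P₂ = 210000 + ½·807·(2.54² − 19.7²) − 807·9.8·(−7.75) = 210000 + (-154000) − (-61300) = 117000 Pa.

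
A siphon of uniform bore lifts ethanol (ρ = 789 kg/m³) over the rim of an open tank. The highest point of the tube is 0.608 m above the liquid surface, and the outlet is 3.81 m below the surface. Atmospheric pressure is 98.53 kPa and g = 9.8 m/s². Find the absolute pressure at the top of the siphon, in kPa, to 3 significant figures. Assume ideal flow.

The outlet speed comes from Torricelli: v = √(2g·3.81) = 8.64 m/s.
With constant cross-section the crest speed equals v; applying Bernoulli from the surface up to the crest, P_top = P_atm − ½ρv² − ρg·h_top.
P_top = 98530 − ½·789·8.64² − 789·9.8·0.608 = 64400 Pa.

P_top ≈ 64.4 kPa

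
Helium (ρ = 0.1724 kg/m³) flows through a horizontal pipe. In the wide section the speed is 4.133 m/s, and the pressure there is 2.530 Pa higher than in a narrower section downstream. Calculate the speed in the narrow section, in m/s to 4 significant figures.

v₂ ≈ 6.814 m/s

Horizontal Bernoulli: P₁ + ½ρv₁² = P₂ + ½ρv₂², so v₂² = v₁² + 2(P₁ − P₂)/ρ.
v₂ = √(4.133² + 2·2.530/0.1724) = √(17.08 + 29.35) = 6.814 m/s.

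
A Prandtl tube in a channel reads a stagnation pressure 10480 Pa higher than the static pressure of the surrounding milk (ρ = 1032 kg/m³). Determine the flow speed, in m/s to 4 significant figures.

4.507 m/s

The dynamic pressure equals the rise in static pressure at the stagnation point: ΔP = ½ρv².
v = √(2ΔP/ρ) = √(2·10480/1032) = 4.507 m/s.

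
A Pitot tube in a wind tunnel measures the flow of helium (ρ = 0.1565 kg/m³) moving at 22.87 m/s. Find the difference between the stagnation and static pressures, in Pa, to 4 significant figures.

At the stagnation point the flow is brought to rest, so Bernoulli gives P_stag − P_static = ½ρv².
ΔP = ½·0.1565·22.87² = 40.93 Pa.

ΔP ≈ 40.93 Pa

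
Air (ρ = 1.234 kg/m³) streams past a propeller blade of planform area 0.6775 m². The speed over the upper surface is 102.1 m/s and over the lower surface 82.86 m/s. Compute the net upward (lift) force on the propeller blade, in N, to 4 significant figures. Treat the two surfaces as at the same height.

F ≈ 1488 N

The faster flow above has the lower pressure; Bernoulli (same height) gives ΔP = ½ρ(v_up² − v_low²).
ΔP = ½·1.234·(102.1² − 82.86²) = 2196 Pa.
Lift = ΔP · A = 2196 × 0.6775 = 1488 N.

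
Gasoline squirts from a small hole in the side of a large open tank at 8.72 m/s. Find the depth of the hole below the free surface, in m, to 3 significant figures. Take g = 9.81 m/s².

Inverting v = √(2gh) gives h = v² / 2g.
h = 8.72²/(2·9.81) = 76.0/19.62 = 3.88 m.

3.88 m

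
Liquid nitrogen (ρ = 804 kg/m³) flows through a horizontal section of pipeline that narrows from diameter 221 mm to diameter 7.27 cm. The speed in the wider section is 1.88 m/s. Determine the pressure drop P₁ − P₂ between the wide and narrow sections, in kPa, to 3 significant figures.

The volume flow rate is constant, so v₂ = (A₁/A₂)v₁ = (384/41.5)·1.88 = 17.4 m/s.
Bernoulli (h₁ = h₂): P₁ − P₂ = ½ρ(v₂² − v₁²).
P₁ − P₂ = ½·804·(17.4² − 1.88²) = ½·804·298 = 120000 Pa.

ΔP = 120 kPa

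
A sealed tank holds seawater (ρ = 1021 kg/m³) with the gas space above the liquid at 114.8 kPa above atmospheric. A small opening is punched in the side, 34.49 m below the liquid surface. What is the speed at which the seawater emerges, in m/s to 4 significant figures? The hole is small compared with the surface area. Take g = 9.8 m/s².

v = 30.01 m/s

Take point 1 at the surface (v₁ ≈ 0) and point 2 at the hole (at atmospheric pressure). Bernoulli: P₁ + ρg h = P_atm + ½ρv₂².
With P₁ − P_atm = 114800 Pa, v₂ = √(2gh + 2ΔP/ρ) = √(2·9.8·34.49 + 2·114800/1021) = 30.01 m/s.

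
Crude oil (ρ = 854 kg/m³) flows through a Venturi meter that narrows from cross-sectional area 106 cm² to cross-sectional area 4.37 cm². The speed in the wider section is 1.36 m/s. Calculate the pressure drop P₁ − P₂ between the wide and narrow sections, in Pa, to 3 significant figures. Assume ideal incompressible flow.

Mass conservation (A₁v₁ = A₂v₂) gives v₂ = 1.36 × 106/4.37 = 33.0 m/s.
Along the horizontal streamline, P + ½ρv² is constant.
P₁ − P₂ = ½·854·(33.0² − 1.36²) = ½·854·1090 = 464000 Pa.

ΔP ≈ 464000 Pa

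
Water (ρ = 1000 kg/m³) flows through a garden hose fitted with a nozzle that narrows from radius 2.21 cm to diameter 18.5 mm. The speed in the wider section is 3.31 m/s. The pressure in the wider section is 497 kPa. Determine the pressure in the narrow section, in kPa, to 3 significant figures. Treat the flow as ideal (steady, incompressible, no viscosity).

P₂ ≈ 324 kPa

The volume flow rate is constant, so v₂ = (A₁/A₂)v₁ = (15.3/2.69)·3.31 = 18.9 m/s.
With no height change, Bernoulli's equation is P₁ + ½ρv₁² = P₂ + ½ρv₂².
P₂ = P₁ − ½ρ(v₂² − v₁²) = 497000 − ½·1000·(18.9² − 3.31²) = 497000 − 173000 = 324000 Pa.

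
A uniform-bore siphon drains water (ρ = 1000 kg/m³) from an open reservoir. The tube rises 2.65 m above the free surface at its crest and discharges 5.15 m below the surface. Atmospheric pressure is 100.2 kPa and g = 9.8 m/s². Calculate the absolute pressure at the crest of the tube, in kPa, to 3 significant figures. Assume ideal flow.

P_top ≈ 23.8 kPa

From the surface to the outlet (both open to atmosphere, surface at rest): v = √(2g·h_out) = √(2·9.8·5.15) = 10.0 m/s.
With constant cross-section the crest speed equals v; applying Bernoulli from the surface up to the crest, P_top = P_atm − ½ρv² − ρg·h_top.
P_top = 100200 − ½·1000·10.0² − 1000·9.8·2.65 = 23800 Pa.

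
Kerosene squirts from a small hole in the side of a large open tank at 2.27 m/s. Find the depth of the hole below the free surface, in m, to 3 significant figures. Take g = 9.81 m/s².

For a small hole in a large open tank, ½v² = gh, giving h = v²/(2g).
h = 2.27²/(2·9.81) = 5.15/19.62 = 0.263 m.

h ≈ 0.263 m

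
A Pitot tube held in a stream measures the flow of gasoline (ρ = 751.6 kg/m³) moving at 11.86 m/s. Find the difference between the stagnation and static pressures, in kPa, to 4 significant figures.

At the stagnation point the flow is brought to rest, so Bernoulli gives P_stag − P_static = ½ρv².
ΔP = ½·751.6·11.86² = 52860 Pa.

ΔP ≈ 52.86 kPa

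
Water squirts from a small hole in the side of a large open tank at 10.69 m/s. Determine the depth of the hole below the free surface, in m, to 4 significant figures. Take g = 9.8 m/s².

Torricelli: v = √(2gh), so h = v²/(2g).
h = 10.69²/(2·9.8) = 114.3/19.60 = 5.830 m.

h ≈ 5.830 m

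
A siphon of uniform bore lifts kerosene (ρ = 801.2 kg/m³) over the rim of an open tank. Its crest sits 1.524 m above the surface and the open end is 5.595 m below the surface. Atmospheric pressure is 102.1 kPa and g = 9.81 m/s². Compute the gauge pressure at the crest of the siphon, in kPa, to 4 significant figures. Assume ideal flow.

P_gauge ≈ -55.95 kPa

The outlet speed comes from Torricelli: v = √(2g·5.595) = 10.48 m/s.
With constant cross-section the crest speed equals v; applying Bernoulli from the surface up to the crest, P_top = P_atm − ½ρv² − ρg·h_top.
P_top = 102100 − ½·801.2·10.48² − 801.2·9.81·1.524 = 46150 Pa. So P_gauge = P_top − P_atm = -55950 Pa.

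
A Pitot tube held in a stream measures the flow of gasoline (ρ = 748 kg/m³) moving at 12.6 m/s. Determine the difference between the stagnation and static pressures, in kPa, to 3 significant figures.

Bernoulli between the free stream and the stagnation point: ½ρv² = P_stag − P_static.
ΔP = ½·748·12.6² = 59400 Pa.

ΔP ≈ 59.4 kPa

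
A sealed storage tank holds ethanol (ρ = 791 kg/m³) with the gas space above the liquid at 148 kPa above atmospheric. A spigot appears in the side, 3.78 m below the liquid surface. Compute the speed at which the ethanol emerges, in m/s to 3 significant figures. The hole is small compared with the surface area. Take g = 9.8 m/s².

v = 21.2 m/s

Take point 1 at the surface (v₁ ≈ 0) and point 2 at the hole (at atmospheric pressure). Bernoulli: P₁ + ρg h = P_atm + ½ρv₂².
With P₁ − P_atm = 148000 Pa, v₂ = √(2gh + 2ΔP/ρ) = √(2·9.8·3.78 + 2·148000/791) = 21.2 m/s.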